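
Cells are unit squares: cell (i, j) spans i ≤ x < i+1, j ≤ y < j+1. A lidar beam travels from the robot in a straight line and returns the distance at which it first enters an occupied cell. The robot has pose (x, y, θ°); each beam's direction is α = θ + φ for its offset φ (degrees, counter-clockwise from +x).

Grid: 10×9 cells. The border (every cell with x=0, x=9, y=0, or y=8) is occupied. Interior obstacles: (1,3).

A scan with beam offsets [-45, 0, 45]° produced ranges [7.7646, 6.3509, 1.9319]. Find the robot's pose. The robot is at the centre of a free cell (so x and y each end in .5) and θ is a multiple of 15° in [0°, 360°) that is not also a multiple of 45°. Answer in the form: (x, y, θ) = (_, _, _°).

Candidates: 55 free-cell centres × 16 headings = 880 poses. Raycast each; keep the one whose scan matches to 4 dp.
  (3.5, 2.5, 75°): beam 1 = 6.3509 ≠ 7.7646 ✗
  (2.5, 6.5, 150°): beam 1 = 1.5529 ≠ 7.7646 ✗
  (5.5, 2.5, 15°): beam 1 = 3.0000 ≠ 7.7646 ✗
  (2.5, 3.5, 345°): beam 1 = 2.8868 ≠ 7.7646 ✗
  …
  (8.5, 6.5, 240°): r_1=7.7646, r_2=6.3509, r_3=1.9319 — all match ✓
Unique over the lattice → pose = (8.5, 6.5, 240°).

(x, y, θ) = (8.5, 6.5, 240°)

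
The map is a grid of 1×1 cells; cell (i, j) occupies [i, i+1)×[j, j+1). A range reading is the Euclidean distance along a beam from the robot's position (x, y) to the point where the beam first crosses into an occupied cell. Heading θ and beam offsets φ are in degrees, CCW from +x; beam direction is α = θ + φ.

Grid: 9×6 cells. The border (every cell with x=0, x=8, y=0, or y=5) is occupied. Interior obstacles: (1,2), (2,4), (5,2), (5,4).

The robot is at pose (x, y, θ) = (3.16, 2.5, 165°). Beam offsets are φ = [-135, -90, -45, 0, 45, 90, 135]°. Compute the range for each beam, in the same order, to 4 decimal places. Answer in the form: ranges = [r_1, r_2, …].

ranges = [3.0000, 2.5882, 1.7321, 1.2009, 2.4942, 1.5529, 1.7321]

beam 1: φ=-135°, α=30°
  dir = (cos 30°, sin 30°) = (0.8660, 0.5000); from cell (3,2)
  next x-line at t=0.9699, next y-line at t=1.0000; Δt_x=1.1547, Δt_y=2.0000
    x: enter (4,2) at t=0.9699
    y: enter (4,3) at t=1.0000
    x: enter (5,3) at t=2.1246
    y: enter (5,4) at t=3.0000 ← occupied
  → r_1 = 3.0000
beam 2: φ=-90°, α=75°
  dir = (cos 75°, sin 75°) = (0.2588, 0.9659); from cell (3,2)
  next x-line at t=3.2455, next y-line at t=0.5176; Δt_x=3.8637, Δt_y=1.0353
    y: enter (3,3) at t=0.5176
    y: enter (3,4) at t=1.5529
    y: enter (3,5) at t=2.5882 ← occupied
  → r_2 = 2.5882
beam 3: φ=-45°, α=120°
  dir = (cos 120°, sin 120°) = (-0.5000, 0.8660); from cell (3,2)
  next x-line at t=0.3200, next y-line at t=0.5774; Δt_x=2.0000, Δt_y=1.1547
    x: enter (2,2) at t=0.3200
    y: enter (2,3) at t=0.5774
    y: enter (2,4) at t=1.7321 ← occupied
  → r_3 = 1.7321
beam 4: φ=0°, α=165°
  dir = (cos 165°, sin 165°) = (-0.9659, 0.2588); from cell (3,2)
  next x-line at t=0.1656, next y-line at t=1.9319; Δt_x=1.0353, Δt_y=3.8637
    x: enter (2,2) at t=0.1656
    x: enter (1,2) at t=1.2009 ← occupied
  → r_4 = 1.2009
beam 5: φ=45°, α=210°
  dir = (cos 210°, sin 210°) = (-0.8660, -0.5000); from cell (3,2)
  next x-line at t=0.1848, next y-line at t=1.0000; Δt_x=1.1547, Δt_y=2.0000
    x: enter (2,2) at t=0.1848
    y: enter (2,1) at t=1.0000
    x: enter (1,1) at t=1.3395
    x: enter (0,1) at t=2.4942 ← occupied
  → r_5 = 2.4942
beam 6: φ=90°, α=255°
  dir = (cos 255°, sin 255°) = (-0.2588, -0.9659); from cell (3,2)
  next x-line at t=0.6182, next y-line at t=0.5176; Δt_x=3.8637, Δt_y=1.0353
    y: enter (3,1) at t=0.5176
    x: enter (2,1) at t=0.6182
    y: enter (2,0) at t=1.5529 ← occupied
  → r_6 = 1.5529
beam 7: φ=135°, α=300°
  dir = (cos 300°, sin 300°) = (0.5000, -0.8660); from cell (3,2)
  next x-line at t=1.6800, next y-line at t=0.5774; Δt_x=2.0000, Δt_y=1.1547
    y: enter (3,1) at t=0.5774
    x: enter (4,1) at t=1.6800
    y: enter (4,0) at t=1.7321 ← occupied
  → r_7 = 1.7321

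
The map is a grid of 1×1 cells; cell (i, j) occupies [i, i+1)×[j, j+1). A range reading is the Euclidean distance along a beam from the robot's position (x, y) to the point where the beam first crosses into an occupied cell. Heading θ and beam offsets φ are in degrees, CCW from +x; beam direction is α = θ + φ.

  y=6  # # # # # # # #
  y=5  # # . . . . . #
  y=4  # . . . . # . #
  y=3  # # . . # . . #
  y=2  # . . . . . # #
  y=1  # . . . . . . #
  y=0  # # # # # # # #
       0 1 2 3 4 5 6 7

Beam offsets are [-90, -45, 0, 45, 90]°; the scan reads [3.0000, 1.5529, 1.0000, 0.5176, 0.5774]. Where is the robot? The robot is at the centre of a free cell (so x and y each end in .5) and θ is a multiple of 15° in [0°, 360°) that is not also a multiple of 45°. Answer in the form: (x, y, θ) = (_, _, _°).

The pose lattice has 25·16 = 400 candidates. Test each by forward raycasting.
  (2.5, 4.5, 30°): beam 1 = 4.0415 ≠ 3.0000 ✗
  (2.5, 5.5, 105°): beam 1 = 1.9319 ≠ 3.0000 ✗
  (6.5, 5.5, 345°): beam 1 = 4.6587 ≠ 3.0000 ✗
  (4.5, 1.5, 255°): beam 1 = 3.6235 ≠ 3.0000 ✗
  (5.5, 3.5, 60°): beam 1 = 1.0000 ≠ 3.0000 ✗
  …
  (1.5, 1.5, 120°): r_1=3.0000, r_2=1.5529, r_3=1.0000, r_4=0.5176, r_5=0.5774 — all match ✓
Unique over the lattice → pose = (1.5, 1.5, 120°).

(x, y, θ) = (1.5, 1.5, 120°)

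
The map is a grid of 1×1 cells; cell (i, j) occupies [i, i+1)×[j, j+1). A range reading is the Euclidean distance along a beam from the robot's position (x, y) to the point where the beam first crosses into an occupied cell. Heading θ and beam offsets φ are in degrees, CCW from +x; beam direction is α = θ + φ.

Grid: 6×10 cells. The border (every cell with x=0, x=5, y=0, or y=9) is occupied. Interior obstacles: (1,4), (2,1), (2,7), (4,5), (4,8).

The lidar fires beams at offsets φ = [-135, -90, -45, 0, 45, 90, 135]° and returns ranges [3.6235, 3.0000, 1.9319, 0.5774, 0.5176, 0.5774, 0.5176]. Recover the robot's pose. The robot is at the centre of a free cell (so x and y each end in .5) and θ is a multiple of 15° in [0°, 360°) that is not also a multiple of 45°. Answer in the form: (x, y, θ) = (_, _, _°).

The pose lattice has 27·16 = 432 candidates. Test each by forward raycasting.
  (4.5, 6.5, 30°): beam 1 = 0.5176 ≠ 3.6235 ✗
  (4.5, 2.5, 60°): beam 1 = 1.5529 ≠ 3.6235 ✗
  (1.5, 8.5, 60°): beam 1 = 7.7646 ≠ 3.6235 ✗
  (4.5, 4.5, 60°): beam 1 = 1.9319 ≠ 3.6235 ✗
  …
  (4.5, 4.5, 330°): r_1=3.6235, r_2=3.0000, r_3=1.9319, r_4=0.5774, r_5=0.5176, r_6=0.5774, r_7=0.5176 — all match ✓
Unique over the lattice → pose = (4.5, 4.5, 330°).

(x, y, θ) = (4.5, 4.5, 330°)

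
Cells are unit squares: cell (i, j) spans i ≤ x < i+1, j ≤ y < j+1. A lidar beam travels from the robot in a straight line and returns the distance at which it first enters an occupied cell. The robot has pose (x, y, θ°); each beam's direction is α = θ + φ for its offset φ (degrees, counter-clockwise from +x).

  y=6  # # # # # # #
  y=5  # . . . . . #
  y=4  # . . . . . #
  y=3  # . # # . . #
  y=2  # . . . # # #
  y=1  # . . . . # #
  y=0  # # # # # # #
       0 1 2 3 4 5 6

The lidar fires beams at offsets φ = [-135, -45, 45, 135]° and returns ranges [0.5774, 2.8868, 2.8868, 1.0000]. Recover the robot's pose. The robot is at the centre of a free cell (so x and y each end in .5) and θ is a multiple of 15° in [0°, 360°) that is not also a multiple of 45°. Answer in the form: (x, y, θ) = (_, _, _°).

Enumerate (i+0.5, j+0.5, θ) over the 20 free cells and 16 admissible headings. For each, cast all 4 beams and compare to the given ranges.
  (3.5, 5.5, 285°): beam 1 = 1.0000 ≠ 0.5774 ✗
  (1.5, 4.5, 285°): beam 2 = 1.0000 ≠ 2.8868 ✗
  (2.5, 4.5, 195°): beam 1 = 1.7321 ≠ 0.5774 ✗
  (2.5, 5.5, 105°): beam 1 = 4.0415 ≠ 0.5774 ✗
  (1.5, 5.5, 30°): beam 1 = 1.9319 ≠ 0.5774 ✗
  …
  (3.5, 5.5, 255°): r_1=0.5774, r_2=2.8868, r_3=2.8868, r_4=1.0000 — all match ✓
Unique over the lattice → pose = (3.5, 5.5, 255°).

(x, y, θ) = (3.5, 5.5, 255°)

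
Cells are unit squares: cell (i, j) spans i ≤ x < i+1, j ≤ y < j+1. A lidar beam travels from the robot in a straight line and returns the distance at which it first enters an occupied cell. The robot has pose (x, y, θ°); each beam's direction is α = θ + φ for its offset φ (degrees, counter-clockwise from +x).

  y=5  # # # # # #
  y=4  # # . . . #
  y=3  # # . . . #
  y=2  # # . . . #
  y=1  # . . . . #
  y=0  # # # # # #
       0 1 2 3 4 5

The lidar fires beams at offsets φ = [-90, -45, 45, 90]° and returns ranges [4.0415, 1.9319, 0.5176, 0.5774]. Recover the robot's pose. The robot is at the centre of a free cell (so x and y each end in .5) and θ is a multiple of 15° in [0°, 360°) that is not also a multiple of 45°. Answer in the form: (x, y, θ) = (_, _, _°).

(x, y, θ) = (4.5, 4.5, 330°)

The pose lattice has 13·16 = 208 candidates. Test each by forward raycasting.
  (2.5, 2.5, 330°): beam 1 = 1.7321 ≠ 4.0415 ✗
  (4.5, 1.5, 255°): beam 1 = 2.5882 ≠ 4.0415 ✗
  (2.5, 4.5, 210°): beam 1 = 0.5774 ≠ 4.0415 ✗
  (2.5, 3.5, 300°): beam 1 = 0.5774 ≠ 4.0415 ✗
  …
  (4.5, 4.5, 330°): r_1=4.0415, r_2=1.9319, r_3=0.5176, r_4=0.5774 — all match ✓
Only this pose fits every beam.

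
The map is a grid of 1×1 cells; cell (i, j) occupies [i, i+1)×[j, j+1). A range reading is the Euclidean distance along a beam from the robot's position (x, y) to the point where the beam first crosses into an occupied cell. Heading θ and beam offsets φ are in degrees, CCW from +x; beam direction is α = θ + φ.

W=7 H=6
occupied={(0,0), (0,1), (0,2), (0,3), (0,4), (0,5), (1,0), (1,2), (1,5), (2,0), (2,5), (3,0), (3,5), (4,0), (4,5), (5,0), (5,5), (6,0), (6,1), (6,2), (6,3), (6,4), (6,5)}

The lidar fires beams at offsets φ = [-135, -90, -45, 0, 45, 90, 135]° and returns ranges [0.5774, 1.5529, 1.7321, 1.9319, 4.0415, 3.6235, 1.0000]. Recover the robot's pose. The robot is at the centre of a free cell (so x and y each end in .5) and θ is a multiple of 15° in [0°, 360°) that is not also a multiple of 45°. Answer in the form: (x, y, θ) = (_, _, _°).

(x, y, θ) = (2.5, 4.5, 255°)

Candidates: 19 free-cell centres × 16 headings = 304 poses. Raycast each; keep the one whose scan matches to 4 dp.
  (2.5, 3.5, 150°): beam 1 = 3.6235 ≠ 0.5774 ✗
  (2.5, 3.5, 105°): beam 1 = 4.0415 ≠ 0.5774 ✗
  (2.5, 4.5, 285°): beam 1 = 1.0000 ≠ 0.5774 ✗
  (3.5, 4.5, 60°): beam 1 = 3.6235 ≠ 0.5774 ✗
  …
  (2.5, 4.5, 255°): r_1=0.5774, r_2=1.5529, r_3=1.7321, r_4=1.9319, r_5=4.0415, r_6=3.6235, r_7=1.0000 — all match ✓
No second candidate reproduces the full scan.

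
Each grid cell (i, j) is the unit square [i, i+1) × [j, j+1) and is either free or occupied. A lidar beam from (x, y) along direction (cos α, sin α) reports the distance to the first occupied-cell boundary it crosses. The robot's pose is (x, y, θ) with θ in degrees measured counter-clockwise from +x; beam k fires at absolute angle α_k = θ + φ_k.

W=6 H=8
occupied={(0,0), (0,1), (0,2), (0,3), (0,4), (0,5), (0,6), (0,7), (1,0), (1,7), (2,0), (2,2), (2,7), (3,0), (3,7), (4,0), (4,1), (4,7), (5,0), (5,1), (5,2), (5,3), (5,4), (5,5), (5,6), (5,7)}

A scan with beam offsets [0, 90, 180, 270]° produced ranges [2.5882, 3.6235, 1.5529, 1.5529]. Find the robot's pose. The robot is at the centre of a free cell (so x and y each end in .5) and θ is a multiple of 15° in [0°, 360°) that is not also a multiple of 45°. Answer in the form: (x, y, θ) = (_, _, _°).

Enumerate (i+0.5, j+0.5, θ) over the 22 free cells and 16 admissible headings. For each, cast all 4 beams and compare to the given ranges.
  (4.5, 4.5, 240°): beam 1 = 4.0415 ≠ 2.5882 ✗
  (2.5, 5.5, 75°): beam 1 = 1.5529 ≠ 2.5882 ✗
  (4.5, 4.5, 345°): beam 1 = 0.5176 ≠ 2.5882 ✗
  (4.5, 3.5, 195°): beam 1 = 1.9319 ≠ 2.5882 ✗
  …
  (3.5, 5.5, 195°): r_1=2.5882, r_2=3.6235, r_3=1.5529, r_4=1.5529 — all match ✓
Only this pose fits every beam.

(x, y, θ) = (3.5, 5.5, 195°)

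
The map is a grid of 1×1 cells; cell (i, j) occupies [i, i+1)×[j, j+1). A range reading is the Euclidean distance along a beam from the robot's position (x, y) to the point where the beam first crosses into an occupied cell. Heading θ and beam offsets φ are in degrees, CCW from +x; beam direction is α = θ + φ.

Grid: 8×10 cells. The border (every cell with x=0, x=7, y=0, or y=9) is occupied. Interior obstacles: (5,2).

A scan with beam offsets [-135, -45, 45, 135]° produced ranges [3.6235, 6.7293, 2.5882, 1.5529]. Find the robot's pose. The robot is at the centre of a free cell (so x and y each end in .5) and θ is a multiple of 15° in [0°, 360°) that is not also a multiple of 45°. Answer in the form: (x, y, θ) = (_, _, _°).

The pose lattice has 47·16 = 752 candidates. Test each by forward raycasting.
  (6.5, 2.5, 300°): beam 1 = 0.5176 ≠ 3.6235 ✗
  (3.5, 2.5, 165°): beam 1 = 4.0415 ≠ 3.6235 ✗
  (4.5, 3.5, 255°): beam 1 = 6.3509 ≠ 3.6235 ✗
  …
  (4.5, 7.5, 300°): r_1=3.6235, r_2=6.7293, r_3=2.5882, r_4=1.5529 — all match ✓
No second candidate reproduces the full scan.

(x, y, θ) = (4.5, 7.5, 300°)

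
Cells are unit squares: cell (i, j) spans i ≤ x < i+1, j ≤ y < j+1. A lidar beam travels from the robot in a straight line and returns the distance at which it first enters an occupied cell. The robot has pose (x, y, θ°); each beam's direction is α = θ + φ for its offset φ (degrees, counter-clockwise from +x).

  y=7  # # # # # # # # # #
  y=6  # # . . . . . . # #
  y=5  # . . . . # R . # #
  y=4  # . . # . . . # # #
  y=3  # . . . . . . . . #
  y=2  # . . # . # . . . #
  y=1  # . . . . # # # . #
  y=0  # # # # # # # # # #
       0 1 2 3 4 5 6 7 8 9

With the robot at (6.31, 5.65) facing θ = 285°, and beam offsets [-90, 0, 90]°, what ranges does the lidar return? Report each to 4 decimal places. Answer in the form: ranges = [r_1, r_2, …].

ranges = [0.3209, 3.7788, 1.7496]

beam 1: φ=-90°, α=195°
  cosα=-0.9659 sinα=-0.2588 | (6,5) | tMaxX 0.3209 tMaxY 2.5114 | tΔX 1.0353 tΔY 3.8637
    t=0.3209 [x] (5,5) — stop
  → r_1 = 0.3209
beam 2: φ=0°, α=285°
  cosα=0.2588 sinα=-0.9659 | (6,5) | tMaxX 2.6660 tMaxY 0.6729 | tΔX 3.8637 tΔY 1.0353
    t=0.6729 [y] (6,4)
    t=1.7082 [y] (6,3)
    t=2.6660 [x] (7,3)
    t=2.7435 [y] (7,2)
    t=3.7788 [y] (7,1) — stop
  → r_2 = 3.7788
beam 3: φ=90°, α=15°
  cosα=0.9659 sinα=0.2588 | (6,5) | tMaxX 0.7143 tMaxY 1.3523 | tΔX 1.0353 tΔY 3.8637
    t=0.7143 [x] (7,5)
    t=1.3523 [y] (7,6)
    t=1.7496 [x] (8,6) — stop
  → r_3 = 1.7496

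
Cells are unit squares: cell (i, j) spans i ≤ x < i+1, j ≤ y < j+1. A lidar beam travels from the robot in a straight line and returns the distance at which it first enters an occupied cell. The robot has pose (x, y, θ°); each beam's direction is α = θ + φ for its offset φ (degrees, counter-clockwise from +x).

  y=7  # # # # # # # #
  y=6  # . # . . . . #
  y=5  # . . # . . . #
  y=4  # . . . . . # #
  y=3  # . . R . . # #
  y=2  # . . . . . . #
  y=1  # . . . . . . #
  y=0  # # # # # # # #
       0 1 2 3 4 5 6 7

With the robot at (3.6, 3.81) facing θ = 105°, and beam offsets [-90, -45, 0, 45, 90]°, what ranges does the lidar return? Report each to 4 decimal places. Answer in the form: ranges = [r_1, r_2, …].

beam 1: φ=-90°, α=15°
  dir = (cos 15°, sin 15°) = (0.9659, 0.2588); from cell (3,3)
  next x-line at t=0.4141, next y-line at t=0.7341; Δt_x=1.0353, Δt_y=3.8637
    x: enter (4,3) at t=0.4141
    y: enter (4,4) at t=0.7341
    x: enter (5,4) at t=1.4494
    x: enter (6,4) at t=2.4847 ← occupied
  → r_1 = 2.4847
beam 2: φ=-45°, α=60°
  dir = (cos 60°, sin 60°) = (0.5000, 0.8660); from cell (3,3)
  next x-line at t=0.8000, next y-line at t=0.2194; Δt_x=2.0000, Δt_y=1.1547
    y: enter (3,4) at t=0.2194
    x: enter (4,4) at t=0.8000
    y: enter (4,5) at t=1.3741
    y: enter (4,6) at t=2.5288
    x: enter (5,6) at t=2.8000
    y: enter (5,7) at t=3.6835 ← occupied
  → r_2 = 3.6835
beam 3: φ=0°, α=105°
  dir = (cos 105°, sin 105°) = (-0.2588, 0.9659); from cell (3,3)
  next x-line at t=2.3182, next y-line at t=0.1967; Δt_x=3.8637, Δt_y=1.0353
    y: enter (3,4) at t=0.1967
    y: enter (3,5) at t=1.2320 ← occupied
  → r_3 = 1.2320
beam 4: φ=45°, α=150°
  dir = (cos 150°, sin 150°) = (-0.8660, 0.5000); from cell (3,3)
  next x-line at t=0.6928, next y-line at t=0.3800; Δt_x=1.1547, Δt_y=2.0000
    y: enter (3,4) at t=0.3800
    x: enter (2,4) at t=0.6928
    x: enter (1,4) at t=1.8475
    y: enter (1,5) at t=2.3800
    x: enter (0,5) at t=3.0022 ← occupied
  → r_4 = 3.0022
beam 5: φ=90°, α=195°
  dir = (cos 195°, sin 195°) = (-0.9659, -0.2588); from cell (3,3)
  next x-line at t=0.6212, next y-line at t=3.1296; Δt_x=1.0353, Δt_y=3.8637
    x: enter (2,3) at t=0.6212
    x: enter (1,3) at t=1.6564
    x: enter (0,3) at t=2.6917 ← occupied
  → r_5 = 2.6917

ranges = [2.4847, 3.6835, 1.2320, 3.0022, 2.6917]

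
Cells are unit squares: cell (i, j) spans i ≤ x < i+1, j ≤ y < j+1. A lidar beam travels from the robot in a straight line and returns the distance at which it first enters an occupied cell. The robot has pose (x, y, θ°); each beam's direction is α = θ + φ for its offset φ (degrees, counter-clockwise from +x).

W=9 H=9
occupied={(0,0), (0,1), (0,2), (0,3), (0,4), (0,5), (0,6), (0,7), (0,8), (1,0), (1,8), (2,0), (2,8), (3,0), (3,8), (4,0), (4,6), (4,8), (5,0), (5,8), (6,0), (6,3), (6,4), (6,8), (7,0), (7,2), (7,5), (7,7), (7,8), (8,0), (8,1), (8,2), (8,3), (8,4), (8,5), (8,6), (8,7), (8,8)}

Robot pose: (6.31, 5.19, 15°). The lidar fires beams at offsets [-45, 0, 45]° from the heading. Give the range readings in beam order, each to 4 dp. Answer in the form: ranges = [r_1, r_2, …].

ranges = [0.3800, 0.7143, 2.0900]

beam 1: φ=-45°, α=330°
  direction (0.8660, -0.5000); cell (6,5); t to first gridline: x 0.7967, y 0.3800 (then +1.1547 / +2.0000)
    (6,4) via y @ 0.3800  # hit
  → r_1 = 0.3800
beam 2: φ=0°, α=15°
  direction (0.9659, 0.2588); cell (6,5); t to first gridline: x 0.7143, y 3.1296 (then +1.0353 / +3.8637)
    (7,5) via x @ 0.7143  # hit
  → r_2 = 0.7143
beam 3: φ=45°, α=60°
  direction (0.5000, 0.8660); cell (6,5); t to first gridline: x 1.3800, y 0.9353 (then +2.0000 / +1.1547)
    (6,6) via y @ 0.9353
    (7,6) via x @ 1.3800
    (7,7) via y @ 2.0900  # hit
  → r_3 = 2.0900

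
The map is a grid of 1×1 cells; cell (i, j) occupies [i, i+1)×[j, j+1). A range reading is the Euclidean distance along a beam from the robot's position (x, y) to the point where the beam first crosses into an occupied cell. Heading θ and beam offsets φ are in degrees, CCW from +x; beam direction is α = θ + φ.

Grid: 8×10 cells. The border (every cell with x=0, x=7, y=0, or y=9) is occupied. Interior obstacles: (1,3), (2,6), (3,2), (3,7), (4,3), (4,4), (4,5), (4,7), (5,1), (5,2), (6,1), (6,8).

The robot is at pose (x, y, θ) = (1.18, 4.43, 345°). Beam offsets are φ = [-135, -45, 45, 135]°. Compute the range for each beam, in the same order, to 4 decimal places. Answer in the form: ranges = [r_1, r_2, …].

beam 1: φ=-135°, α=210°
  cosα=-0.8660 sinα=-0.5000 | (1,4) | tMaxX 0.2078 tMaxY 0.8600 | tΔX 1.1547 tΔY 2.0000
    t=0.2078 [x] (0,4) — stop
  → r_1 = 0.2078
beam 2: φ=-45°, α=300°
  cosα=0.5000 sinα=-0.8660 | (1,4) | tMaxX 1.6400 tMaxY 0.4965 | tΔX 2.0000 tΔY 1.1547
    t=0.4965 [y] (1,3) — stop
  → r_2 = 0.4965
beam 3: φ=45°, α=30°
  cosα=0.8660 sinα=0.5000 | (1,4) | tMaxX 0.9469 tMaxY 1.1400 | tΔX 1.1547 tΔY 2.0000
    t=0.9469 [x] (2,4)
    t=1.1400 [y] (2,5)
    t=2.1016 [x] (3,5)
    t=3.1400 [y] (3,6)
    t=3.2563 [x] (4,6)
    t=4.4110 [x] (5,6)
    t=5.1400 [y] (5,7)
    t=5.5657 [x] (6,7)
    t=6.7204 [x] (7,7) — stop
  → r_3 = 6.7204
beam 4: φ=135°, α=120°
  cosα=-0.5000 sinα=0.8660 | (1,4) | tMaxX 0.3600 tMaxY 0.6582 | tΔX 2.0000 tΔY 1.1547
    t=0.3600 [x] (0,4) — stop
  → r_4 = 0.3600

ranges = [0.2078, 0.4965, 6.7204, 0.3600]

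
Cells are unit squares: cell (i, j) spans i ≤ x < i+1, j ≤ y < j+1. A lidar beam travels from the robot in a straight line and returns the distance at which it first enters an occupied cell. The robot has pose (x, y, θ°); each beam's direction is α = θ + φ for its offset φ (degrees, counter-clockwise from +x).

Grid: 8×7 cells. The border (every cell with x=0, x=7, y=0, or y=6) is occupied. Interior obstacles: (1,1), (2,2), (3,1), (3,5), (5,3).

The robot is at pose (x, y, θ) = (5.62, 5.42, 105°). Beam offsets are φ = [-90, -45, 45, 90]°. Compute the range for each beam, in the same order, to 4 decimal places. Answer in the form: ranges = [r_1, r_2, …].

ranges = [1.4287, 0.6697, 1.1600, 4.7830]

beam 1: φ=-90°, α=15°
  direction (0.9659, 0.2588); cell (5,5); t to first gridline: x 0.3934, y 2.2409 (then +1.0353 / +3.8637)
    (6,5) via x @ 0.3934
    (7,5) via x @ 1.4287  # hit
  → r_1 = 1.4287
beam 2: φ=-45°, α=60°
  direction (0.5000, 0.8660); cell (5,5); t to first gridline: x 0.7600, y 0.6697 (then +2.0000 / +1.1547)
    (5,6) via y @ 0.6697  # hit
  → r_2 = 0.6697
beam 3: φ=45°, α=150°
  direction (-0.8660, 0.5000); cell (5,5); t to first gridline: x 0.7159, y 1.1600 (then +1.1547 / +2.0000)
    (4,5) via x @ 0.7159
    (4,6) via y @ 1.1600  # hit
  → r_3 = 1.1600
beam 4: φ=90°, α=195°
  direction (-0.9659, -0.2588); cell (5,5); t to first gridline: x 0.6419, y 1.6228 (then +1.0353 / +3.8637)
    (4,5) via x @ 0.6419
    (4,4) via y @ 1.6228
    (3,4) via x @ 1.6771
    (2,4) via x @ 2.7124
    (1,4) via x @ 3.7477
    (0,4) via x @ 4.7830  # hit
  → r_4 = 4.7830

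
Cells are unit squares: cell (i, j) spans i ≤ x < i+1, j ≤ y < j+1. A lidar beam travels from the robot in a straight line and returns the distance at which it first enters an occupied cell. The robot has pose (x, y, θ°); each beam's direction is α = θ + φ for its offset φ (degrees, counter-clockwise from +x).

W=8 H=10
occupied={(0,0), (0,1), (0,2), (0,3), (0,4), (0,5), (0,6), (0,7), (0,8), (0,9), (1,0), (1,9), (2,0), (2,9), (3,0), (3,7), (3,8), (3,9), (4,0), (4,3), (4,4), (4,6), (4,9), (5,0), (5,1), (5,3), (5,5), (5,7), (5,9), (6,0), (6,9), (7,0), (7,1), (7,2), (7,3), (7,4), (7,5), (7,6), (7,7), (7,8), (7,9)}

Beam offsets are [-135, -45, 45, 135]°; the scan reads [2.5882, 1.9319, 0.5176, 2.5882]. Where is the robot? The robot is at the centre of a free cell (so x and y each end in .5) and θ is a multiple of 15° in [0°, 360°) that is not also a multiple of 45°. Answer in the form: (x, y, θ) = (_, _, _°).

The pose lattice has 39·16 = 624 candidates. Test each by forward raycasting.
  (6.5, 4.5, 255°): beam 1 = 1.0000 ≠ 2.5882 ✗
  (2.5, 8.5, 300°): beam 1 = 1.5529 ≠ 2.5882 ✗
  (2.5, 3.5, 240°): beam 1 = 5.6940 ≠ 2.5882 ✗
  (3.5, 1.5, 60°): beam 1 = 0.5176 ≠ 2.5882 ✗
  …
  (1.5, 3.5, 150°): r_1=2.5882, r_2=1.9319, r_3=0.5176, r_4=2.5882 — all match ✓
No second candidate reproduces the full scan.

(x, y, θ) = (1.5, 3.5, 150°)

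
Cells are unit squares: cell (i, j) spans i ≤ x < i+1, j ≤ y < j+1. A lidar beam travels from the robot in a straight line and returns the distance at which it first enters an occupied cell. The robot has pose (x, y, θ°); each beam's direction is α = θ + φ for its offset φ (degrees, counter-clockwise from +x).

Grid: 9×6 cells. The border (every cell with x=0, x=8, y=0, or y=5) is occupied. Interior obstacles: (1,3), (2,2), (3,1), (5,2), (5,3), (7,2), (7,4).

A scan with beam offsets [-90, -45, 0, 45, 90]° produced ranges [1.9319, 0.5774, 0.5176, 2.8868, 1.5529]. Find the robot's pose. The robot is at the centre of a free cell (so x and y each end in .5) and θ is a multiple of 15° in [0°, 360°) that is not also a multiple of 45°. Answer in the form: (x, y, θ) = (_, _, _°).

(x, y, θ) = (5.5, 1.5, 105°)

Enumerate (i+0.5, j+0.5, θ) over the 21 free cells and 16 admissible headings. For each, cast all 5 beams and compare to the given ranges.
  (2.5, 3.5, 165°): beam 1 = 1.5529 ≠ 1.9319 ✗
  (4.5, 1.5, 330°): beam 1 = 0.5774 ≠ 1.9319 ✗
  (6.5, 1.5, 165°): beam 1 = 2.5882 ≠ 1.9319 ✗
  …
  (5.5, 1.5, 105°): r_1=1.9319, r_2=0.5774, r_3=0.5176, r_4=2.8868, r_5=1.5529 — all match ✓
Only this pose fits every beam.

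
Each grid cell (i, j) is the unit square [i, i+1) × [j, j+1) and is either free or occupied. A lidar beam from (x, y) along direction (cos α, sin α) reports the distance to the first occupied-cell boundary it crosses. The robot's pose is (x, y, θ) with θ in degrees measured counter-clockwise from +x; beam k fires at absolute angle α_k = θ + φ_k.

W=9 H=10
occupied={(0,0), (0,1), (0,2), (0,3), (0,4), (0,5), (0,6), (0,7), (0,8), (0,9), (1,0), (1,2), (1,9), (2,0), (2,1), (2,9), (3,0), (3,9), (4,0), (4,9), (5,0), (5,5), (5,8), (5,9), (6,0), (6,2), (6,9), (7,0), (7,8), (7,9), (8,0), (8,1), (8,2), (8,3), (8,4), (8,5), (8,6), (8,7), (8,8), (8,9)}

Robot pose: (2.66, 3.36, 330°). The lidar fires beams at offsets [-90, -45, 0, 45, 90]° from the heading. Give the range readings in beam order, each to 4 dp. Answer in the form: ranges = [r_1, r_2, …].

ranges = [1.3200, 2.4433, 4.7200, 5.5284, 5.3578]

beam 1: φ=-90°, α=240°
  d=(-0.5000,-0.8660)  start (2,3)  tX=1.3200 tY=0.4157  stride 1/|dx|=2.0000 1/|dy|=1.1547
    cross y-line → (2,2), t=0.4157
    cross x-line → (1,2), t=1.3200 (wall)
  → r_1 = 1.3200
beam 2: φ=-45°, α=285°
  d=(0.2588,-0.9659)  start (2,3)  tX=1.3137 tY=0.3727  stride 1/|dx|=3.8637 1/|dy|=1.0353
    cross y-line → (2,2), t=0.3727
    cross x-line → (3,2), t=1.3137
    cross y-line → (3,1), t=1.4080
    cross y-line → (3,0), t=2.4433 (wall)
  → r_2 = 2.4433
beam 3: φ=0°, α=330°
  d=(0.8660,-0.5000)  start (2,3)  tX=0.3926 tY=0.7200  stride 1/|dx|=1.1547 1/|dy|=2.0000
    cross x-line → (3,3), t=0.3926
    cross y-line → (3,2), t=0.7200
    cross x-line → (4,2), t=1.5473
    cross x-line → (5,2), t=2.7020
    cross y-line → (5,1), t=2.7200
    cross x-line → (6,1), t=3.8567
    cross y-line → (6,0), t=4.7200 (wall)
  → r_3 = 4.7200
beam 4: φ=45°, α=15°
  d=(0.9659,0.2588)  start (2,3)  tX=0.3520 tY=2.4728  stride 1/|dx|=1.0353 1/|dy|=3.8637
    cross x-line → (3,3), t=0.3520
    cross x-line → (4,3), t=1.3873
    cross x-line → (5,3), t=2.4225
    cross y-line → (5,4), t=2.4728
    cross x-line → (6,4), t=3.4578
    cross x-line → (7,4), t=4.4931
    cross x-line → (8,4), t=5.5284 (wall)
  → r_4 = 5.5284
beam 5: φ=90°, α=60°
  d=(0.5000,0.8660)  start (2,3)  tX=0.6800 tY=0.7390  stride 1/|dx|=2.0000 1/|dy|=1.1547
    cross x-line → (3,3), t=0.6800
    cross y-line → (3,4), t=0.7390
    cross y-line → (3,5), t=1.8937
    cross x-line → (4,5), t=2.6800
    cross y-line → (4,6), t=3.0484
    cross y-line → (4,7), t=4.2031
    cross x-line → (5,7), t=4.6800
    cross y-line → (5,8), t=5.3578 (wall)
  → r_5 = 5.3578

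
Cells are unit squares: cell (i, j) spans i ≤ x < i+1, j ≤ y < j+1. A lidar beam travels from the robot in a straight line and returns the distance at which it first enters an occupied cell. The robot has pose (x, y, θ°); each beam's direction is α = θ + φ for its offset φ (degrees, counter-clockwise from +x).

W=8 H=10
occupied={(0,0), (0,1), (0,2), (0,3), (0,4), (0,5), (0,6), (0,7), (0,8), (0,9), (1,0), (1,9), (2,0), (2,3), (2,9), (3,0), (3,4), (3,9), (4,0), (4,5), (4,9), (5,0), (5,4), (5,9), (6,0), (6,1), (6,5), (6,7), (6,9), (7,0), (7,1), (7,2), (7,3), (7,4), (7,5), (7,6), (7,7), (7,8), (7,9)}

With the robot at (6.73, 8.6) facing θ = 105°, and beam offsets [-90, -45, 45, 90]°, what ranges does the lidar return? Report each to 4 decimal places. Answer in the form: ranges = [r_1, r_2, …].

ranges = [0.2795, 0.4619, 0.8000, 5.9321]

beam 1: φ=-90°, α=15°
  direction (0.9659, 0.2588); cell (6,8); t to first gridline: x 0.2795, y 1.5455 (then +1.0353 / +3.8637)
    (7,8) via x @ 0.2795  # hit
  → r_1 = 0.2795
beam 2: φ=-45°, α=60°
  direction (0.5000, 0.8660); cell (6,8); t to first gridline: x 0.5400, y 0.4619 (then +2.0000 / +1.1547)
    (6,9) via y @ 0.4619  # hit
  → r_2 = 0.4619
beam 3: φ=45°, α=150°
  direction (-0.8660, 0.5000); cell (6,8); t to first gridline: x 0.8429, y 0.8000 (then +1.1547 / +2.0000)
    (6,9) via y @ 0.8000  # hit
  → r_3 = 0.8000
beam 4: φ=90°, α=195°
  direction (-0.9659, -0.2588); cell (6,8); t to first gridline: x 0.7558, y 2.3182 (then +1.0353 / +3.8637)
    (5,8) via x @ 0.7558
    (4,8) via x @ 1.7910
    (4,7) via y @ 2.3182
    (3,7) via x @ 2.8263
    (2,7) via x @ 3.8616
    (1,7) via x @ 4.8969
    (0,7) via x @ 5.9321  # hit
  → r_4 = 5.9321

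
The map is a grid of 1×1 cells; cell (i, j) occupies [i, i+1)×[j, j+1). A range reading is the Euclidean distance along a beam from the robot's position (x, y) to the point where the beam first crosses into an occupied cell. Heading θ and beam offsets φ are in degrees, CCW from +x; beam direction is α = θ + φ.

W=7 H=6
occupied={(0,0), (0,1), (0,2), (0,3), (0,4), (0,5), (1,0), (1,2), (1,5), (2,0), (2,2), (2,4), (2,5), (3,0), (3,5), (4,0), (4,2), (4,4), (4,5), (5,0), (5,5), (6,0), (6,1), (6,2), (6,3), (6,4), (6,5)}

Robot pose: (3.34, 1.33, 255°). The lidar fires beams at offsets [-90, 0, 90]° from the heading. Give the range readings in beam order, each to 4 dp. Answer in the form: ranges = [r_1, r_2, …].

beam 1: φ=-90°, α=165°
  dir = (cos 165°, sin 165°) = (-0.9659, 0.2588); from cell (3,1)
  next x-line at t=0.3520, next y-line at t=2.5887; Δt_x=1.0353, Δt_y=3.8637
    x: enter (2,1) at t=0.3520
    x: enter (1,1) at t=1.3873
    x: enter (0,1) at t=2.4225 ← occupied
  → r_1 = 2.4225
beam 2: φ=0°, α=255°
  dir = (cos 255°, sin 255°) = (-0.2588, -0.9659); from cell (3,1)
  next x-line at t=1.3137, next y-line at t=0.3416; Δt_x=3.8637, Δt_y=1.0353
    y: enter (3,0) at t=0.3416 ← occupied
  → r_2 = 0.3416
beam 3: φ=90°, α=345°
  dir = (cos 345°, sin 345°) = (0.9659, -0.2588); from cell (3,1)
  next x-line at t=0.6833, next y-line at t=1.2750; Δt_x=1.0353, Δt_y=3.8637
    x: enter (4,1) at t=0.6833
    y: enter (4,0) at t=1.2750 ← occupied
  → r_3 = 1.2750

ranges = [2.4225, 0.3416, 1.2750]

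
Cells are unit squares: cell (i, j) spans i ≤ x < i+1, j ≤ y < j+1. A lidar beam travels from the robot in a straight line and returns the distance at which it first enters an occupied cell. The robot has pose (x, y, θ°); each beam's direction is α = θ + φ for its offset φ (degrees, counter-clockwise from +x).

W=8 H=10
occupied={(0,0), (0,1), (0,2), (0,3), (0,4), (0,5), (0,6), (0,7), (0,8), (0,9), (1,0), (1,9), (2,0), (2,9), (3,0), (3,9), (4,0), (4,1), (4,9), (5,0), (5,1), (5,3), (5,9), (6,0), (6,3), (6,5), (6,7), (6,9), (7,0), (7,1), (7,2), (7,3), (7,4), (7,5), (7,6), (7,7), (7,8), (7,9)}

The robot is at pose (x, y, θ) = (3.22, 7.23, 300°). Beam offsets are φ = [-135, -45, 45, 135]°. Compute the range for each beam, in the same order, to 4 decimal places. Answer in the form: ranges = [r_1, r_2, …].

ranges = [2.2983, 6.4498, 3.9133, 1.8324]

beam 1: φ=-135°, α=165°
  direction (-0.9659, 0.2588); cell (3,7); t to first gridline: x 0.2278, y 2.9751 (then +1.0353 / +3.8637)
    (2,7) via x @ 0.2278
    (1,7) via x @ 1.2630
    (0,7) via x @ 2.2983  # hit
  → r_1 = 2.2983
beam 2: φ=-45°, α=255°
  direction (-0.2588, -0.9659); cell (3,7); t to first gridline: x 0.8500, y 0.2381 (then +3.8637 / +1.0353)
    (3,6) via y @ 0.2381
    (2,6) via x @ 0.8500
    (2,5) via y @ 1.2734
    (2,4) via y @ 2.3087
    (2,3) via y @ 3.3439
    (2,2) via y @ 4.3792
    (1,2) via x @ 4.7137
    (1,1) via y @ 5.4145
    (1,0) via y @ 6.4498  # hit
  → r_2 = 6.4498
beam 3: φ=45°, α=345°
  direction (0.9659, -0.2588); cell (3,7); t to first gridline: x 0.8075, y 0.8887 (then +1.0353 / +3.8637)
    (4,7) via x @ 0.8075
    (4,6) via y @ 0.8887
    (5,6) via x @ 1.8428
    (6,6) via x @ 2.8781
    (7,6) via x @ 3.9133  # hit
  → r_3 = 3.9133
beam 4: φ=135°, α=75°
  direction (0.2588, 0.9659); cell (3,7); t to first gridline: x 3.0137, y 0.7972 (then +3.8637 / +1.0353)
    (3,8) via y @ 0.7972
    (3,9) via y @ 1.8324  # hit
  → r_4 = 1.8324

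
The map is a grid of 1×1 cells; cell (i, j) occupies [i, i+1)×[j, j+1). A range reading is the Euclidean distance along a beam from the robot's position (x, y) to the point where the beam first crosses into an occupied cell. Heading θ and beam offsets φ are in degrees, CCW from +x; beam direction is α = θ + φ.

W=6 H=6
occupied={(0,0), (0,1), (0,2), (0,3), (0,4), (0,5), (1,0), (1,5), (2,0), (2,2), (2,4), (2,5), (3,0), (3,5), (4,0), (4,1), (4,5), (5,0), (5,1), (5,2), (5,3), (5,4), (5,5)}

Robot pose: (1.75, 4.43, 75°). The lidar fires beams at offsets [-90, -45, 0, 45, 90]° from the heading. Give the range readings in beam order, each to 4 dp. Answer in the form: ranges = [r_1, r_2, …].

ranges = [0.2588, 0.2887, 0.5901, 0.6582, 0.7765]

beam 1: φ=-90°, α=345°
  dir = (cos 345°, sin 345°) = (0.9659, -0.2588); from cell (1,4)
  next x-line at t=0.2588, next y-line at t=1.6614; Δt_x=1.0353, Δt_y=3.8637
    x: enter (2,4) at t=0.2588 ← occupied
  → r_1 = 0.2588
beam 2: φ=-45°, α=30°
  dir = (cos 30°, sin 30°) = (0.8660, 0.5000); from cell (1,4)
  next x-line at t=0.2887, next y-line at t=1.1400; Δt_x=1.1547, Δt_y=2.0000
    x: enter (2,4) at t=0.2887 ← occupied
  → r_2 = 0.2887
beam 3: φ=0°, α=75°
  dir = (cos 75°, sin 75°) = (0.2588, 0.9659); from cell (1,4)
  next x-line at t=0.9659, next y-line at t=0.5901; Δt_x=3.8637, Δt_y=1.0353
    y: enter (1,5) at t=0.5901 ← occupied
  → r_3 = 0.5901
beam 4: φ=45°, α=120°
  dir = (cos 120°, sin 120°) = (-0.5000, 0.8660); from cell (1,4)
  next x-line at t=1.5000, next y-line at t=0.6582; Δt_x=2.0000, Δt_y=1.1547
    y: enter (1,5) at t=0.6582 ← occupied
  → r_4 = 0.6582
beam 5: φ=90°, α=165°
  dir = (cos 165°, sin 165°) = (-0.9659, 0.2588); from cell (1,4)
  next x-line at t=0.7765, next y-line at t=2.2023; Δt_x=1.0353, Δt_y=3.8637
    x: enter (0,4) at t=0.7765 ← occupied
  → r_5 = 0.7765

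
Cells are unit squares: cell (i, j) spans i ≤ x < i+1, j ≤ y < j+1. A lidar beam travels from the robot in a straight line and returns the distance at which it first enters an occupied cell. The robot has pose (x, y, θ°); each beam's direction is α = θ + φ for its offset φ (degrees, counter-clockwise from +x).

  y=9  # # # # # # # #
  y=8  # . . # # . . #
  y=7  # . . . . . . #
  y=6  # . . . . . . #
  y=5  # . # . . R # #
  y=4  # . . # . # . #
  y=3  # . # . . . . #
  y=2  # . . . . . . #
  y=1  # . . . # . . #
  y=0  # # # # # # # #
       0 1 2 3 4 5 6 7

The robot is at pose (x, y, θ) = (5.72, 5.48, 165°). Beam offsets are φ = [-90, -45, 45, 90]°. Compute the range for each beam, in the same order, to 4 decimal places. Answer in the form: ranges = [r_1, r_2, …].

ranges = [3.6442, 2.9098, 1.9861, 0.4969]

beam 1: φ=-90°, α=75°
  d=(0.2588,0.9659)  start (5,5)  tX=1.0818 tY=0.5383  stride 1/|dx|=3.8637 1/|dy|=1.0353
    cross y-line → (5,6), t=0.5383
    cross x-line → (6,6), t=1.0818
    cross y-line → (6,7), t=1.5736
    cross y-line → (6,8), t=2.6089
    cross y-line → (6,9), t=3.6442 (wall)
  → r_1 = 3.6442
beam 2: φ=-45°, α=120°
  d=(-0.5000,0.8660)  start (5,5)  tX=1.4400 tY=0.6004  stride 1/|dx|=2.0000 1/|dy|=1.1547
    cross y-line → (5,6), t=0.6004
    cross x-line → (4,6), t=1.4400
    cross y-line → (4,7), t=1.7551
    cross y-line → (4,8), t=2.9098 (wall)
  → r_2 = 2.9098
beam 3: φ=45°, α=210°
  d=(-0.8660,-0.5000)  start (5,5)  tX=0.8314 tY=0.9600  stride 1/|dx|=1.1547 1/|dy|=2.0000
    cross x-line → (4,5), t=0.8314
    cross y-line → (4,4), t=0.9600
    cross x-line → (3,4), t=1.9861 (wall)
  → r_3 = 1.9861
beam 4: φ=90°, α=255°
  d=(-0.2588,-0.9659)  start (5,5)  tX=2.7819 tY=0.4969  stride 1/|dx|=3.8637 1/|dy|=1.0353
    cross y-line → (5,4), t=0.4969 (wall)
  → r_4 = 0.4969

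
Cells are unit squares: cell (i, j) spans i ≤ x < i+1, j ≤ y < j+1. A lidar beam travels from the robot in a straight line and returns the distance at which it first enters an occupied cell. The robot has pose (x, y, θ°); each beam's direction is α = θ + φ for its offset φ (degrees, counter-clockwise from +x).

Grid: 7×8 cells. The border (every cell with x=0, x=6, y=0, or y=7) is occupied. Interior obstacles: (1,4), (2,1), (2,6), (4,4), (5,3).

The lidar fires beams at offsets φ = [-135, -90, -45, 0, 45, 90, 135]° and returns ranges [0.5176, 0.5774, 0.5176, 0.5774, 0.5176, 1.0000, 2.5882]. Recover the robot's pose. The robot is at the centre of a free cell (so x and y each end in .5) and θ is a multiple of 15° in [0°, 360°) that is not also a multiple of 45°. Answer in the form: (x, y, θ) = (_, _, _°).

(x, y, θ) = (5.5, 4.5, 330°)

Candidates: 25 free-cell centres × 16 headings = 400 poses. Raycast each; keep the one whose scan matches to 4 dp.
  (1.5, 6.5, 150°): beam 7 = 1.5529 ≠ 2.5882 ✗
  (1.5, 3.5, 240°): beam 4 = 1.0000 ≠ 0.5774 ✗
  (5.5, 1.5, 75°): beam 1 = 0.5774 ≠ 0.5176 ✗
  (4.5, 3.5, 165°): beam 1 = 0.5774 ≠ 0.5176 ✗
  …
  (5.5, 4.5, 330°): r_1=0.5176, r_2=0.5774, r_3=0.5176, r_4=0.5774, r_5=0.5176, r_6=1.0000, r_7=2.5882 — all match ✓
No second candidate reproduces the full scan.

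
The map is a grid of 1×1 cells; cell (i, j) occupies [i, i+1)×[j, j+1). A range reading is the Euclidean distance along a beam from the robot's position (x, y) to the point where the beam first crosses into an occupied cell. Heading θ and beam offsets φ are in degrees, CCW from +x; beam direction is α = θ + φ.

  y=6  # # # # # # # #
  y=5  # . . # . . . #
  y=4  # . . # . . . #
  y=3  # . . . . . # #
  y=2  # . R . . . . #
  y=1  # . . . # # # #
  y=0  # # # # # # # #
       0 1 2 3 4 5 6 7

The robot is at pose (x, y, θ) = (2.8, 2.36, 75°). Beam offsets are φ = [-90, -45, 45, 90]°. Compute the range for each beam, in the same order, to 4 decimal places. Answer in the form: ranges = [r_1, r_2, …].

ranges = [1.3909, 4.8497, 3.6000, 1.8635]

beam 1: φ=-90°, α=345°
  d=(0.9659,-0.2588)  start (2,2)  tX=0.2071 tY=1.3909  stride 1/|dx|=1.0353 1/|dy|=3.8637
    cross x-line → (3,2), t=0.2071
    cross x-line → (4,2), t=1.2423
    cross y-line → (4,1), t=1.3909 (wall)
  → r_1 = 1.3909
beam 2: φ=-45°, α=30°
  d=(0.8660,0.5000)  start (2,2)  tX=0.2309 tY=1.2800  stride 1/|dx|=1.1547 1/|dy|=2.0000
    cross x-line → (3,2), t=0.2309
    cross y-line → (3,3), t=1.2800
    cross x-line → (4,3), t=1.3856
    cross x-line → (5,3), t=2.5403
    cross y-line → (5,4), t=3.2800
    cross x-line → (6,4), t=3.6950
    cross x-line → (7,4), t=4.8497 (wall)
  → r_2 = 4.8497
beam 3: φ=45°, α=120°
  d=(-0.5000,0.8660)  start (2,2)  tX=1.6000 tY=0.7390  stride 1/|dx|=2.0000 1/|dy|=1.1547
    cross y-line → (2,3), t=0.7390
    cross x-line → (1,3), t=1.6000
    cross y-line → (1,4), t=1.8937
    cross y-line → (1,5), t=3.0484
    cross x-line → (0,5), t=3.6000 (wall)
  → r_3 = 3.6000
beam 4: φ=90°, α=165°
  d=(-0.9659,0.2588)  start (2,2)  tX=0.8282 tY=2.4728  stride 1/|dx|=1.0353 1/|dy|=3.8637
    cross x-line → (1,2), t=0.8282
    cross x-line → (0,2), t=1.8635 (wall)
  → r_4 = 1.8635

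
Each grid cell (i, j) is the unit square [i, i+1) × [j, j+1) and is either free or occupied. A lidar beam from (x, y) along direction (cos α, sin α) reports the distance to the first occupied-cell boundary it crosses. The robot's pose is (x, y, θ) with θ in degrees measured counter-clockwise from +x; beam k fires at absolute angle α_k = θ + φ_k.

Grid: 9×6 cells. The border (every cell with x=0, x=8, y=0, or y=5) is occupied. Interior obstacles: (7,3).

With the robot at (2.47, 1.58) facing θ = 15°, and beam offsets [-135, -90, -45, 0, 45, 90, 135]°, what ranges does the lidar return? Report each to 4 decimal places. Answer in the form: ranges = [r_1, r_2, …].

beam 1: φ=-135°, α=240°
  dir = (cos 240°, sin 240°) = (-0.5000, -0.8660); from cell (2,1)
  next x-line at t=0.9400, next y-line at t=0.6697; Δt_x=2.0000, Δt_y=1.1547
    y: enter (2,0) at t=0.6697 ← occupied
  → r_1 = 0.6697
beam 2: φ=-90°, α=285°
  dir = (cos 285°, sin 285°) = (0.2588, -0.9659); from cell (2,1)
  next x-line at t=2.0478, next y-line at t=0.6005; Δt_x=3.8637, Δt_y=1.0353
    y: enter (2,0) at t=0.6005 ← occupied
  → r_2 = 0.6005
beam 3: φ=-45°, α=330°
  dir = (cos 330°, sin 330°) = (0.8660, -0.5000); from cell (2,1)
  next x-line at t=0.6120, next y-line at t=1.1600; Δt_x=1.1547, Δt_y=2.0000
    x: enter (3,1) at t=0.6120
    y: enter (3,0) at t=1.1600 ← occupied
  → r_3 = 1.1600
beam 4: φ=0°, α=15°
  dir = (cos 15°, sin 15°) = (0.9659, 0.2588); from cell (2,1)
  next x-line at t=0.5487, next y-line at t=1.6228; Δt_x=1.0353, Δt_y=3.8637
    x: enter (3,1) at t=0.5487
    x: enter (4,1) at t=1.5840
    y: enter (4,2) at t=1.6228
    x: enter (5,2) at t=2.6192
    x: enter (6,2) at t=3.6545
    x: enter (7,2) at t=4.6898
    y: enter (7,3) at t=5.4865 ← occupied
  → r_4 = 5.4865
beam 5: φ=45°, α=60°
  dir = (cos 60°, sin 60°) = (0.5000, 0.8660); from cell (2,1)
  next x-line at t=1.0600, next y-line at t=0.4850; Δt_x=2.0000, Δt_y=1.1547
    y: enter (2,2) at t=0.4850
    x: enter (3,2) at t=1.0600
    y: enter (3,3) at t=1.6397
    y: enter (3,4) at t=2.7944
    x: enter (4,4) at t=3.0600
    y: enter (4,5) at t=3.9491 ← occupied
  → r_5 = 3.9491
beam 6: φ=90°, α=105°
  dir = (cos 105°, sin 105°) = (-0.2588, 0.9659); from cell (2,1)
  next x-line at t=1.8159, next y-line at t=0.4348; Δt_x=3.8637, Δt_y=1.0353
    y: enter (2,2) at t=0.4348
    y: enter (2,3) at t=1.4701
    x: enter (1,3) at t=1.8159
    y: enter (1,4) at t=2.5054
    y: enter (1,5) at t=3.5406 ← occupied
  → r_6 = 3.5406
beam 7: φ=135°, α=150°
  dir = (cos 150°, sin 150°) = (-0.8660, 0.5000); from cell (2,1)
  next x-line at t=0.5427, next y-line at t=0.8400; Δt_x=1.1547, Δt_y=2.0000
    x: enter (1,1) at t=0.5427
    y: enter (1,2) at t=0.8400
    x: enter (0,2) at t=1.6974 ← occupied
  → r_7 = 1.6974

ranges = [0.6697, 0.6005, 1.1600, 5.4865, 3.9491, 3.5406, 1.6974]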